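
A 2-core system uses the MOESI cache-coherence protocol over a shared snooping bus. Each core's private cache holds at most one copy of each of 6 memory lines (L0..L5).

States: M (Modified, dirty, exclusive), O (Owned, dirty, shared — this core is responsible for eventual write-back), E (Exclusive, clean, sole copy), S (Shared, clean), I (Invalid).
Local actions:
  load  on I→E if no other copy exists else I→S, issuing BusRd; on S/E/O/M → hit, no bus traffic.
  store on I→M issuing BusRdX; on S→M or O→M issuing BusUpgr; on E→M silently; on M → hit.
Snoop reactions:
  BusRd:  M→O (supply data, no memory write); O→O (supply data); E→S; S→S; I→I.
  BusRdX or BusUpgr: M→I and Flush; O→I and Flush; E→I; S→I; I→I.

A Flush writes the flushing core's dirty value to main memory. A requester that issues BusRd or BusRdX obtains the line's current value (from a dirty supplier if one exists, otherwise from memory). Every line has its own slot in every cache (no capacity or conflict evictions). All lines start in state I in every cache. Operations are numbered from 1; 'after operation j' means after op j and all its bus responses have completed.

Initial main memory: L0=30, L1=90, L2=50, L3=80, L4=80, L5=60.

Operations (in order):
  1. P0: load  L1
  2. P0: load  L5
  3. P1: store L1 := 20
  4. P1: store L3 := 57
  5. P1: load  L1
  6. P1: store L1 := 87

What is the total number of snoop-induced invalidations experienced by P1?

invalidations = 0

step 1: P0: load  L1  ⟶  EI  (L1)  txn=BusRd  M[L1]=90
step 2: P0: load  L5  ⟶  EI  (L5)  txn=BusRd  M[L5]=60
step 3: P1: store L1 := 20  ⟶  IM  (L1)  txn=BusRdX  M[L1]=90
step 4: P1: store L3 := 57  ⟶  IM  (L3)  txn=BusRdX  M[L3]=80
step 5: P1: load  L1  ⟶  IM  (L1)  txn=∅  M[L1]=90
step 6: P1: store L1 := 87  ⟶  IM  (L1)  txn=∅  M[L1]=90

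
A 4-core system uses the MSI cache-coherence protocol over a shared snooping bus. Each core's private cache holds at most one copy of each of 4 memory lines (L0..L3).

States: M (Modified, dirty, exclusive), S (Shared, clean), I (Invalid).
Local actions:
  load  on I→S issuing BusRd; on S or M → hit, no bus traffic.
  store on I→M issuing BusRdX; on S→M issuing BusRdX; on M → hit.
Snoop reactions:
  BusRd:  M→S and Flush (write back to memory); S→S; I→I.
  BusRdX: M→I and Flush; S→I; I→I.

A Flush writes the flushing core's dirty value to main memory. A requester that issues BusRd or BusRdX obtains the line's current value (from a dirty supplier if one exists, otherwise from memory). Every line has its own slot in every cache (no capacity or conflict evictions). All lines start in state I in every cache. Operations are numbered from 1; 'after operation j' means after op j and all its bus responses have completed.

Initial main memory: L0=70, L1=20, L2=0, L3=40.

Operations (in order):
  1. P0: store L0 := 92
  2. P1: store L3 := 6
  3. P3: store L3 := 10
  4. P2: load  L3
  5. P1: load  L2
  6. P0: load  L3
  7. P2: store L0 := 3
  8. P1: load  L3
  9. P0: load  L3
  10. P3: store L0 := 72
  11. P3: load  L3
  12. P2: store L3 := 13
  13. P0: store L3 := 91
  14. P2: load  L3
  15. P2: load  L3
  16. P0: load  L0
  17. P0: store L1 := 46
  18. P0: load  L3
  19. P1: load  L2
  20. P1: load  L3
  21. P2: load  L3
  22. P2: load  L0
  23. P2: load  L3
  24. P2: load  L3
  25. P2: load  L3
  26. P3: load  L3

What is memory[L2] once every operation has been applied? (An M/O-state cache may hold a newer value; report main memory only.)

1. P0: store L0 := 92  bus=[BusRdX]  L0: P0=M P1=I P2=I P3=I  mem[L0]=70
2. P1: store L3 := 6  bus=[BusRdX]  L3: P0=I P1=M P2=I P3=I  mem[L3]=40
3. P3: store L3 := 10  bus=[BusRdX,Flush]  L3: P0=I P1=I P2=I P3=M  mem[L3]=6
4. P2: load  L3  bus=[BusRd,Flush]  L3: P0=I P1=I P2=S P3=S  mem[L3]=10
5. P1: load  L2  bus=[BusRd]  L2: P0=I P1=S P2=I P3=I  mem[L2]=0
6. P0: load  L3  bus=[BusRd]  L3: P0=S P1=I P2=S P3=S  mem[L3]=10
7. P2: store L0 := 3  bus=[BusRdX,Flush]  L0: P0=I P1=I P2=M P3=I  mem[L0]=92
8. P1: load  L3  bus=[BusRd]  L3: P0=S P1=S P2=S P3=S  mem[L3]=10
9. P0: load  L3  bus=[-]  L3: P0=S P1=S P2=S P3=S  mem[L3]=10
10. P3: store L0 := 72  bus=[BusRdX,Flush]  L0: P0=I P1=I P2=I P3=M  mem[L0]=3
11. P3: load  L3  bus=[-]  L3: P0=S P1=S P2=S P3=S  mem[L3]=10
12. P2: store L3 := 13  bus=[BusRdX]  L3: P0=I P1=I P2=M P3=I  mem[L3]=10
13. P0: store L3 := 91  bus=[BusRdX,Flush]  L3: P0=M P1=I P2=I P3=I  mem[L3]=13
14. P2: load  L3  bus=[BusRd,Flush]  L3: P0=S P1=I P2=S P3=I  mem[L3]=91
15. P2: load  L3  bus=[-]  L3: P0=S P1=I P2=S P3=I  mem[L3]=91
16. P0: load  L0  bus=[BusRd,Flush]  L0: P0=S P1=I P2=I P3=S  mem[L0]=72
17. P0: store L1 := 46  bus=[BusRdX]  L1: P0=M P1=I P2=I P3=I  mem[L1]=20
18. P0: load  L3  bus=[-]  L3: P0=S P1=I P2=S P3=I  mem[L3]=91
19. P1: load  L2  bus=[-]  L2: P0=I P1=S P2=I P3=I  mem[L2]=0
20. P1: load  L3  bus=[BusRd]  L3: P0=S P1=S P2=S P3=I  mem[L3]=91
21. P2: load  L3  bus=[-]  L3: P0=S P1=S P2=S P3=I  mem[L3]=91
22. P2: load  L0  bus=[BusRd]  L0: P0=S P1=I P2=S P3=S  mem[L0]=72
23. P2: load  L3  bus=[-]  L3: P0=S P1=S P2=S P3=I  mem[L3]=91
24. P2: load  L3  bus=[-]  L3: P0=S P1=S P2=S P3=I  mem[L3]=91
25. P2: load  L3  bus=[-]  L3: P0=S P1=S P2=S P3=I  mem[L3]=91
26. P3: load  L3  bus=[BusRd]  L3: P0=S P1=S P2=S P3=S  mem[L3]=91

memory[L2] = 0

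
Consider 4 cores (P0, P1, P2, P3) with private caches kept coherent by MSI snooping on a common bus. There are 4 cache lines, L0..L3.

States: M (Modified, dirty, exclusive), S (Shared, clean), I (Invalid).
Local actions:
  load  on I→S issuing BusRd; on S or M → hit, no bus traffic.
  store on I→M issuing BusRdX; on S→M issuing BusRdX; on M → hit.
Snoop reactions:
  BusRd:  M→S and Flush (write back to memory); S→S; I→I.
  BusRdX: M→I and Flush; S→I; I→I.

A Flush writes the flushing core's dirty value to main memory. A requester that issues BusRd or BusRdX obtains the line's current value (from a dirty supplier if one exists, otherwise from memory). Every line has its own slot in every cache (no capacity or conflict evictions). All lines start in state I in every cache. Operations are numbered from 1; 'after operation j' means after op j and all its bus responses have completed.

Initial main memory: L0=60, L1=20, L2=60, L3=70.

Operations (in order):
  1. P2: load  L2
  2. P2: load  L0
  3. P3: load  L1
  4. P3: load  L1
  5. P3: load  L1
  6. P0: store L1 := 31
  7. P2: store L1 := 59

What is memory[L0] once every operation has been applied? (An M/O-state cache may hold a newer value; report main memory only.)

memory[L0] = 60

1. P2: load  L2  bus=[BusRd]  L2: P0=I P1=I P2=S P3=I  mem[L2]=60
2. P2: load  L0  bus=[BusRd]  L0: P0=I P1=I P2=S P3=I  mem[L0]=60
3. P3: load  L1  bus=[BusRd]  L1: P0=I P1=I P2=I P3=S  mem[L1]=20
4. P3: load  L1  bus=[-]  L1: P0=I P1=I P2=I P3=S  mem[L1]=20
5. P3: load  L1  bus=[-]  L1: P0=I P1=I P2=I P3=S  mem[L1]=20
6. P0: store L1 := 31  bus=[BusRdX]  L1: P0=M P1=I P2=I P3=I  mem[L1]=20
7. P2: store L1 := 59  bus=[BusRdX,Flush]  L1: P0=I P1=I P2=M P3=I  mem[L1]=31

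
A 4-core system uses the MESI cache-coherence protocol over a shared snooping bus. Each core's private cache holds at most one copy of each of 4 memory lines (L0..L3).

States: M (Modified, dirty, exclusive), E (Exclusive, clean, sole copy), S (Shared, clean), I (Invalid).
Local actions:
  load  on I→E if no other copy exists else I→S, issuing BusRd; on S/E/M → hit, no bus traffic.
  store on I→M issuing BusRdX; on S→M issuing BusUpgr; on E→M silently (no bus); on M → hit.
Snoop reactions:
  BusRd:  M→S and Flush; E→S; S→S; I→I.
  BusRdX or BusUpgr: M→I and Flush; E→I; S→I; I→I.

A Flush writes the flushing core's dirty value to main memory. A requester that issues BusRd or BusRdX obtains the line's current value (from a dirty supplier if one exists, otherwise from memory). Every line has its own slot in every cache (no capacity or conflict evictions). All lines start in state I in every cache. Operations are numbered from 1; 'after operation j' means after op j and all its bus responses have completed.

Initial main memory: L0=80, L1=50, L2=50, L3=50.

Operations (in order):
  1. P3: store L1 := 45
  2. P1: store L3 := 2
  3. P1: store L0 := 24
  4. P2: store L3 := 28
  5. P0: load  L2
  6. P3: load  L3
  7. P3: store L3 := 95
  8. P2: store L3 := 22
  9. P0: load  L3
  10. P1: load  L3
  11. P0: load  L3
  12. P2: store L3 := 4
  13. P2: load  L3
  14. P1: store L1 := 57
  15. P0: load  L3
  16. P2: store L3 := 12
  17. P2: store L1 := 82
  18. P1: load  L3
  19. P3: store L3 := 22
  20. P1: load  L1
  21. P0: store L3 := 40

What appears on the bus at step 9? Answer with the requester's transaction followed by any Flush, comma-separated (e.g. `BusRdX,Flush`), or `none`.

step 1: P3: store L1 := 45  ⟶  IIIM  (L1)  txn=BusRdX  M[L1]=50
step 2: P1: store L3 := 2  ⟶  IMII  (L3)  txn=BusRdX  M[L3]=50
step 3: P1: store L0 := 24  ⟶  IMII  (L0)  txn=BusRdX  M[L0]=80
step 4: P2: store L3 := 28  ⟶  IIMI  (L3)  txn=BusRdX+Flush  M[L3]=2
step 5: P0: load  L2  ⟶  EIII  (L2)  txn=BusRd  M[L2]=50
step 6: P3: load  L3  ⟶  IISS  (L3)  txn=BusRd+Flush  M[L3]=28
step 7: P3: store L3 := 95  ⟶  IIIM  (L3)  txn=BusUpgr  M[L3]=28
step 8: P2: store L3 := 22  ⟶  IIMI  (L3)  txn=BusRdX+Flush  M[L3]=95
step 9: P0: load  L3  ⟶  SISI  (L3)  txn=BusRd+Flush  M[L3]=22
step 10: P1: load  L3  ⟶  SSSI  (L3)  txn=BusRd  M[L3]=22
step 11: P0: load  L3  ⟶  SSSI  (L3)  txn=∅  M[L3]=22
step 12: P2: store L3 := 4  ⟶  IIMI  (L3)  txn=BusUpgr  M[L3]=22
step 13: P2: load  L3  ⟶  IIMI  (L3)  txn=∅  M[L3]=22
step 14: P1: store L1 := 57  ⟶  IMII  (L1)  txn=BusRdX+Flush  M[L1]=45
step 15: P0: load  L3  ⟶  SISI  (L3)  txn=BusRd+Flush  M[L3]=4
step 16: P2: store L3 := 12  ⟶  IIMI  (L3)  txn=BusUpgr  M[L3]=4
step 17: P2: store L1 := 82  ⟶  IIMI  (L1)  txn=BusRdX+Flush  M[L1]=57
step 18: P1: load  L3  ⟶  ISSI  (L3)  txn=BusRd+Flush  M[L3]=12
step 19: P3: store L3 := 22  ⟶  IIIM  (L3)  txn=BusRdX  M[L3]=12
step 20: P1: load  L1  ⟶  ISSI  (L1)  txn=BusRd+Flush  M[L1]=82
step 21: P0: store L3 := 40  ⟶  MIII  (L3)  txn=BusRdX+Flush  M[L3]=22

bus = BusRd,Flush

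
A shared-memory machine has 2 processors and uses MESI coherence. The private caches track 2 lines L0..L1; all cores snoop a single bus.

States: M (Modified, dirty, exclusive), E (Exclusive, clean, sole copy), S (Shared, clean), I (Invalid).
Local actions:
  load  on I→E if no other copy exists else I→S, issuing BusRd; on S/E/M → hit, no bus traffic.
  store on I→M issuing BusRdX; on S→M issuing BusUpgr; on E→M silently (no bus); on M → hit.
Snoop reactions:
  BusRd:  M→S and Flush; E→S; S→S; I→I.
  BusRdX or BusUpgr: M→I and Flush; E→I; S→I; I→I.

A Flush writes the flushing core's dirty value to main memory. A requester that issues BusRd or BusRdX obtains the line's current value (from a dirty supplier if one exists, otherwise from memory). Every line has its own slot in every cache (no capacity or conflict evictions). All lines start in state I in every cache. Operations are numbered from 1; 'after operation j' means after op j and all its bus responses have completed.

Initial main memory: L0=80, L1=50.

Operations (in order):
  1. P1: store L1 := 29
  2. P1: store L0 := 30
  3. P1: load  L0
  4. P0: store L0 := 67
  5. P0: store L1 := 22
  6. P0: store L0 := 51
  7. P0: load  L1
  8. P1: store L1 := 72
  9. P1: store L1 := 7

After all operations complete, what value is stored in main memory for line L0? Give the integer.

  op1 P1: store L1 := 29 → I/M on L1; bus BusRdX; mem=50
  op2 P1: store L0 := 30 → I/M on L0; bus BusRdX; mem=80
  op3 P1: load  L0 → I/M on L0; bus (none); mem=80
  op4 P0: store L0 := 67 → M/I on L0; bus BusRdX Flush; mem=30
  op5 P0: store L1 := 22 → M/I on L1; bus BusRdX Flush; mem=29
  op6 P0: store L0 := 51 → M/I on L0; bus (none); mem=30
  op7 P0: load  L1 → M/I on L1; bus (none); mem=29
  op8 P1: store L1 := 72 → I/M on L1; bus BusRdX Flush; mem=22
  op9 P1: store L1 := 7 → I/M on L1; bus (none); mem=22

memory[L0] = 30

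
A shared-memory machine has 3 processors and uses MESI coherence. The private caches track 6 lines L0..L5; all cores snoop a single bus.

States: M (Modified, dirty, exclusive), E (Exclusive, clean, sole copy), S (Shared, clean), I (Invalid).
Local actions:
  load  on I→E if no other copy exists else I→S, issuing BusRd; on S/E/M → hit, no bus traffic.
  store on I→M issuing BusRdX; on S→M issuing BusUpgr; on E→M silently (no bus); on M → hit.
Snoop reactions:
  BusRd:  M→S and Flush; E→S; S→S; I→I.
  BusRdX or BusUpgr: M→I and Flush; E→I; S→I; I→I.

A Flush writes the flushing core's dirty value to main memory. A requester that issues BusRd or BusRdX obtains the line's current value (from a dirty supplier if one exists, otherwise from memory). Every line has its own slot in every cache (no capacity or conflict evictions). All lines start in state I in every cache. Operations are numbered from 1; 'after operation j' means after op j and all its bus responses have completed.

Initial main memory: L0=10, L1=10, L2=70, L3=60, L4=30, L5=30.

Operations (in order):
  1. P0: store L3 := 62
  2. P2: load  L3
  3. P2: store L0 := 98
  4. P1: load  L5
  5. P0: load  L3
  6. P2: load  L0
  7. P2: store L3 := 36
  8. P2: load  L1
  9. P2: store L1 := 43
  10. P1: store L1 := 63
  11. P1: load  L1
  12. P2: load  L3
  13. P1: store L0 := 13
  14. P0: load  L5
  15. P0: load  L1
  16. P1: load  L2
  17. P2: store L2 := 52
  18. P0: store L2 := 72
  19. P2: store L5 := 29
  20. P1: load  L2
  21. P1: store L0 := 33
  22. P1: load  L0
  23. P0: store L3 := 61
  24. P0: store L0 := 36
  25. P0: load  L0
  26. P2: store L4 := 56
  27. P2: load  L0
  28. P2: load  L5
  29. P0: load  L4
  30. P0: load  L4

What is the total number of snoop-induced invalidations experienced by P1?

1. P0: store L3 := 62  bus=[BusRdX]  L3: P0=M P1=I P2=I  mem[L3]=60
2. P2: load  L3  bus=[BusRd,Flush]  L3: P0=S P1=I P2=S  mem[L3]=62
3. P2: store L0 := 98  bus=[BusRdX]  L0: P0=I P1=I P2=M  mem[L0]=10
4. P1: load  L5  bus=[BusRd]  L5: P0=I P1=E P2=I  mem[L5]=30
5. P0: load  L3  bus=[-]  L3: P0=S P1=I P2=S  mem[L3]=62
6. P2: load  L0  bus=[-]  L0: P0=I P1=I P2=M  mem[L0]=10
7. P2: store L3 := 36  bus=[BusUpgr]  L3: P0=I P1=I P2=M  mem[L3]=62
8. P2: load  L1  bus=[BusRd]  L1: P0=I P1=I P2=E  mem[L1]=10
9. P2: store L1 := 43  bus=[-]  L1: P0=I P1=I P2=M  mem[L1]=10
10. P1: store L1 := 63  bus=[BusRdX,Flush]  L1: P0=I P1=M P2=I  mem[L1]=43
11. P1: load  L1  bus=[-]  L1: P0=I P1=M P2=I  mem[L1]=43
12. P2: load  L3  bus=[-]  L3: P0=I P1=I P2=M  mem[L3]=62
13. P1: store L0 := 13  bus=[BusRdX,Flush]  L0: P0=I P1=M P2=I  mem[L0]=98
14. P0: load  L5  bus=[BusRd]  L5: P0=S P1=S P2=I  mem[L5]=30
15. P0: load  L1  bus=[BusRd,Flush]  L1: P0=S P1=S P2=I  mem[L1]=63
16. P1: load  L2  bus=[BusRd]  L2: P0=I P1=E P2=I  mem[L2]=70
17. P2: store L2 := 52  bus=[BusRdX]  L2: P0=I P1=I P2=M  mem[L2]=70
18. P0: store L2 := 72  bus=[BusRdX,Flush]  L2: P0=M P1=I P2=I  mem[L2]=52
19. P2: store L5 := 29  bus=[BusRdX]  L5: P0=I P1=I P2=M  mem[L5]=30
20. P1: load  L2  bus=[BusRd,Flush]  L2: P0=S P1=S P2=I  mem[L2]=72
21. P1: store L0 := 33  bus=[-]  L0: P0=I P1=M P2=I  mem[L0]=98
22. P1: load  L0  bus=[-]  L0: P0=I P1=M P2=I  mem[L0]=98
23. P0: store L3 := 61  bus=[BusRdX,Flush]  L3: P0=M P1=I P2=I  mem[L3]=36
24. P0: store L0 := 36  bus=[BusRdX,Flush]  L0: P0=M P1=I P2=I  mem[L0]=33
25. P0: load  L0  bus=[-]  L0: P0=M P1=I P2=I  mem[L0]=33
26. P2: store L4 := 56  bus=[BusRdX]  L4: P0=I P1=I P2=M  mem[L4]=30
27. P2: load  L0  bus=[BusRd,Flush]  L0: P0=S P1=I P2=S  mem[L0]=36
28. P2: load  L5  bus=[-]  L5: P0=I P1=I P2=M  mem[L5]=30
29. P0: load  L4  bus=[BusRd,Flush]  L4: P0=S P1=I P2=S  mem[L4]=56
30. P0: load  L4  bus=[-]  L4: P0=S P1=I P2=S  mem[L4]=56

invalidations = 3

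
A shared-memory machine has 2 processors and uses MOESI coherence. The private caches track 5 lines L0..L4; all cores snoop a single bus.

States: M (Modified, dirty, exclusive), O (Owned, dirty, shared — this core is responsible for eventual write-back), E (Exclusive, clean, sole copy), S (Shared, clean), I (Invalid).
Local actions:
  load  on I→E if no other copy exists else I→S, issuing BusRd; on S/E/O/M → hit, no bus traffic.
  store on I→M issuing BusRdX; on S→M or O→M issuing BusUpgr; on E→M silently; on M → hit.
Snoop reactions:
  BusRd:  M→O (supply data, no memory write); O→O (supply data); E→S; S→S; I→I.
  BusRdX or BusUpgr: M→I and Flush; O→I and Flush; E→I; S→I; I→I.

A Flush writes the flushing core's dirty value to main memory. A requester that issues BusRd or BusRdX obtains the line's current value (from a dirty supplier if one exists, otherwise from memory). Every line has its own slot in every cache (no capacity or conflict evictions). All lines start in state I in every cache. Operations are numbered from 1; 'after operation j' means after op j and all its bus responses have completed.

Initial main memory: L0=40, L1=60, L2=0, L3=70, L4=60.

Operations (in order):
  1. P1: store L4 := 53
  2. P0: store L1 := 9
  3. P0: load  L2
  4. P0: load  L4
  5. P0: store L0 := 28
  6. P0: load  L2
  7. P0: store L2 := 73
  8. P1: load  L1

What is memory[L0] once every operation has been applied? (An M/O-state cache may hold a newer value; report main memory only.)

memory[L0] = 40

step 1: P1: store L4 := 53  ⟶  IM  (L4)  txn=BusRdX  M[L4]=60
step 2: P0: store L1 := 9  ⟶  MI  (L1)  txn=BusRdX  M[L1]=60
step 3: P0: load  L2  ⟶  EI  (L2)  txn=BusRd  M[L2]=0
step 4: P0: load  L4  ⟶  SO  (L4)  txn=BusRd  M[L4]=60
step 5: P0: store L0 := 28  ⟶  MI  (L0)  txn=BusRdX  M[L0]=40
step 6: P0: load  L2  ⟶  EI  (L2)  txn=∅  M[L2]=0
step 7: P0: store L2 := 73  ⟶  MI  (L2)  txn=∅  M[L2]=0
step 8: P1: load  L1  ⟶  OS  (L1)  txn=BusRd  M[L1]=60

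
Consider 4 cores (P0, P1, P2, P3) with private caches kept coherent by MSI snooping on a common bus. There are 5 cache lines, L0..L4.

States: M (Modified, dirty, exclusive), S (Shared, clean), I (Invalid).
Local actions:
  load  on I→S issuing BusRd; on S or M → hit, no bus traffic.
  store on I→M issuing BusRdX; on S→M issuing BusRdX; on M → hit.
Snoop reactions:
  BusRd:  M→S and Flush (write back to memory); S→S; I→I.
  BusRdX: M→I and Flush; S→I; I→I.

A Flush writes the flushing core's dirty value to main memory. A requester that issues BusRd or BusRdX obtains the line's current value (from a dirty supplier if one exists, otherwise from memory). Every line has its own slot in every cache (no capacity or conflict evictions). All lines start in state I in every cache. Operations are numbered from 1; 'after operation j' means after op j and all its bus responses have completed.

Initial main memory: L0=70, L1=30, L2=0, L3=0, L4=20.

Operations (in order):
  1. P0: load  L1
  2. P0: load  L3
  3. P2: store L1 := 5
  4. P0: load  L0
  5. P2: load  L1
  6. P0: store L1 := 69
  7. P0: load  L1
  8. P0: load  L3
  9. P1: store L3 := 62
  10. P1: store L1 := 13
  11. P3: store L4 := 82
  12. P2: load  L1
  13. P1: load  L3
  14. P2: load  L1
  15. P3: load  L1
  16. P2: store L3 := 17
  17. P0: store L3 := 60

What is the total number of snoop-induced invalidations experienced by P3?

1. P0: load  L1  bus=[BusRd]  L1: P0=S P1=I P2=I P3=I  mem[L1]=30
2. P0: load  L3  bus=[BusRd]  L3: P0=S P1=I P2=I P3=I  mem[L3]=0
3. P2: store L1 := 5  bus=[BusRdX]  L1: P0=I P1=I P2=M P3=I  mem[L1]=30
4. P0: load  L0  bus=[BusRd]  L0: P0=S P1=I P2=I P3=I  mem[L0]=70
5. P2: load  L1  bus=[-]  L1: P0=I P1=I P2=M P3=I  mem[L1]=30
6. P0: store L1 := 69  bus=[BusRdX,Flush]  L1: P0=M P1=I P2=I P3=I  mem[L1]=5
7. P0: load  L1  bus=[-]  L1: P0=M P1=I P2=I P3=I  mem[L1]=5
8. P0: load  L3  bus=[-]  L3: P0=S P1=I P2=I P3=I  mem[L3]=0
9. P1: store L3 := 62  bus=[BusRdX]  L3: P0=I P1=M P2=I P3=I  mem[L3]=0
10. P1: store L1 := 13  bus=[BusRdX,Flush]  L1: P0=I P1=M P2=I P3=I  mem[L1]=69
11. P3: store L4 := 82  bus=[BusRdX]  L4: P0=I P1=I P2=I P3=M  mem[L4]=20
12. P2: load  L1  bus=[BusRd,Flush]  L1: P0=I P1=S P2=S P3=I  mem[L1]=13
13. P1: load  L3  bus=[-]  L3: P0=I P1=M P2=I P3=I  mem[L3]=0
14. P2: load  L1  bus=[-]  L1: P0=I P1=S P2=S P3=I  mem[L1]=13
15. P3: load  L1  bus=[BusRd]  L1: P0=I P1=S P2=S P3=S  mem[L1]=13
16. P2: store L3 := 17  bus=[BusRdX,Flush]  L3: P0=I P1=I P2=M P3=I  mem[L3]=62
17. P0: store L3 := 60  bus=[BusRdX,Flush]  L3: P0=M P1=I P2=I P3=I  mem[L3]=17

invalidations = 0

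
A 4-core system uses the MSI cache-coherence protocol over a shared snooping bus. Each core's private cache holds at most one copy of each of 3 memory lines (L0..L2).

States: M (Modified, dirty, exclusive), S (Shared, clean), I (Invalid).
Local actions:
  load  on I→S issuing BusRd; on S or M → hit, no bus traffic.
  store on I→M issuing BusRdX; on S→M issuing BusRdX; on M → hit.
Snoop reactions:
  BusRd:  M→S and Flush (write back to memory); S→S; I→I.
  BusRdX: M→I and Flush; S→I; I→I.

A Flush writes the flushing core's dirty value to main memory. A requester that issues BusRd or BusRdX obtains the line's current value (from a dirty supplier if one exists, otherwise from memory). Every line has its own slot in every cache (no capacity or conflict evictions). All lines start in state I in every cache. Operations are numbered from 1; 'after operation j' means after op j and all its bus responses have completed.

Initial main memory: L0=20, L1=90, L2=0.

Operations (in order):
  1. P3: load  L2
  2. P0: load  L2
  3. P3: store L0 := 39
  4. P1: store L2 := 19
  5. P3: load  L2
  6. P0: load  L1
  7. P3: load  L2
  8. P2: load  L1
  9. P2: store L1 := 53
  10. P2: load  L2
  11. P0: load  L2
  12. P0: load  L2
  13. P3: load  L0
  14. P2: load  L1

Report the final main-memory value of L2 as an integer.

[1] P3: load  L2 | P0:I, P1:I, P2:I, P3:S(0) | bus: BusRd
[2] P0: load  L2 | P0:S(0), P1:I, P2:I, P3:S(0) | bus: BusRd
[3] P3: store L0 := 39 | P0:I, P1:I, P2:I, P3:M(39) | bus: BusRdX
[4] P1: store L2 := 19 | P0:I, P1:M(19), P2:I, P3:I | bus: BusRdX
[5] P3: load  L2 | P0:I, P1:S(19), P2:I, P3:S(19) | bus: BusRd,Flush
[6] P0: load  L1 | P0:S(90), P1:I, P2:I, P3:I | bus: BusRd
[7] P3: load  L2 | P0:I, P1:S(19), P2:I, P3:S(19) | bus: none
[8] P2: load  L1 | P0:S(90), P1:I, P2:S(90), P3:I | bus: BusRd
[9] P2: store L1 := 53 | P0:I, P1:I, P2:M(53), P3:I | bus: BusRdX
[10] P2: load  L2 | P0:I, P1:S(19), P2:S(19), P3:S(19) | bus: BusRd
[11] P0: load  L2 | P0:S(19), P1:S(19), P2:S(19), P3:S(19) | bus: BusRd
[12] P0: load  L2 | P0:S(19), P1:S(19), P2:S(19), P3:S(19) | bus: none
[13] P3: load  L0 | P0:I, P1:I, P2:I, P3:M(39) | bus: none
[14] P2: load  L1 | P0:I, P1:I, P2:M(53), P3:I | bus: none

memory[L2] = 19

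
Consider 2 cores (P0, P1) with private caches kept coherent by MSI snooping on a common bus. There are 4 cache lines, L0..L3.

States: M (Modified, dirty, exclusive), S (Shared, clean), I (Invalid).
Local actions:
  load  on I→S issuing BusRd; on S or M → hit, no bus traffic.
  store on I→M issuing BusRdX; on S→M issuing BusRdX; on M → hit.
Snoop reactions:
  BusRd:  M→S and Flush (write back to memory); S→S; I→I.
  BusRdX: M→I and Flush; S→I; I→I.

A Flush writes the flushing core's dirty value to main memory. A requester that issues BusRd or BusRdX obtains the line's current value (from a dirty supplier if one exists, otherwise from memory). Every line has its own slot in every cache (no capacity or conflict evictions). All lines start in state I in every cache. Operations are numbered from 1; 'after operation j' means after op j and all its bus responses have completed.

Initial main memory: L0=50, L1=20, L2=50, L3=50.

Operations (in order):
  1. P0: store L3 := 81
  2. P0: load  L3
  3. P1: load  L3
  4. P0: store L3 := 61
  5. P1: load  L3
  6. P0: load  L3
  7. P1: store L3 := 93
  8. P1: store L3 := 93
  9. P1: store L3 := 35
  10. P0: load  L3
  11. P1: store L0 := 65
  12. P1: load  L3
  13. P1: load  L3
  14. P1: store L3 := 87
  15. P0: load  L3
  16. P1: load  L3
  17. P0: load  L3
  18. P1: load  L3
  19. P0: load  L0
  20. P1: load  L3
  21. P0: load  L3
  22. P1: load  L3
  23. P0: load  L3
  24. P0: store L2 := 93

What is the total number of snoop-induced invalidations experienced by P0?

invalidations = 2

1. P0: store L3 := 81  bus=[BusRdX]  L3: P0=M P1=I  mem[L3]=50
2. P0: load  L3  bus=[-]  L3: P0=M P1=I  mem[L3]=50
3. P1: load  L3  bus=[BusRd,Flush]  L3: P0=S P1=S  mem[L3]=81
4. P0: store L3 := 61  bus=[BusRdX]  L3: P0=M P1=I  mem[L3]=81
5. P1: load  L3  bus=[BusRd,Flush]  L3: P0=S P1=S  mem[L3]=61
6. P0: load  L3  bus=[-]  L3: P0=S P1=S  mem[L3]=61
7. P1: store L3 := 93  bus=[BusRdX]  L3: P0=I P1=M  mem[L3]=61
8. P1: store L3 := 93  bus=[-]  L3: P0=I P1=M  mem[L3]=61
9. P1: store L3 := 35  bus=[-]  L3: P0=I P1=M  mem[L3]=61
10. P0: load  L3  bus=[BusRd,Flush]  L3: P0=S P1=S  mem[L3]=35
11. P1: store L0 := 65  bus=[BusRdX]  L0: P0=I P1=M  mem[L0]=50
12. P1: load  L3  bus=[-]  L3: P0=S P1=S  mem[L3]=35
13. P1: load  L3  bus=[-]  L3: P0=S P1=S  mem[L3]=35
14. P1: store L3 := 87  bus=[BusRdX]  L3: P0=I P1=M  mem[L3]=35
15. P0: load  L3  bus=[BusRd,Flush]  L3: P0=S P1=S  mem[L3]=87
16. P1: load  L3  bus=[-]  L3: P0=S P1=S  mem[L3]=87
17. P0: load  L3  bus=[-]  L3: P0=S P1=S  mem[L3]=87
18. P1: load  L3  bus=[-]  L3: P0=S P1=S  mem[L3]=87
19. P0: load  L0  bus=[BusRd,Flush]  L0: P0=S P1=S  mem[L0]=65
20. P1: load  L3  bus=[-]  L3: P0=S P1=S  mem[L3]=87
21. P0: load  L3  bus=[-]  L3: P0=S P1=S  mem[L3]=87
22. P1: load  L3  bus=[-]  L3: P0=S P1=S  mem[L3]=87
23. P0: load  L3  bus=[-]  L3: P0=S P1=S  mem[L3]=87
24. P0: store L2 := 93  bus=[BusRdX]  L2: P0=M P1=I  mem[L2]=50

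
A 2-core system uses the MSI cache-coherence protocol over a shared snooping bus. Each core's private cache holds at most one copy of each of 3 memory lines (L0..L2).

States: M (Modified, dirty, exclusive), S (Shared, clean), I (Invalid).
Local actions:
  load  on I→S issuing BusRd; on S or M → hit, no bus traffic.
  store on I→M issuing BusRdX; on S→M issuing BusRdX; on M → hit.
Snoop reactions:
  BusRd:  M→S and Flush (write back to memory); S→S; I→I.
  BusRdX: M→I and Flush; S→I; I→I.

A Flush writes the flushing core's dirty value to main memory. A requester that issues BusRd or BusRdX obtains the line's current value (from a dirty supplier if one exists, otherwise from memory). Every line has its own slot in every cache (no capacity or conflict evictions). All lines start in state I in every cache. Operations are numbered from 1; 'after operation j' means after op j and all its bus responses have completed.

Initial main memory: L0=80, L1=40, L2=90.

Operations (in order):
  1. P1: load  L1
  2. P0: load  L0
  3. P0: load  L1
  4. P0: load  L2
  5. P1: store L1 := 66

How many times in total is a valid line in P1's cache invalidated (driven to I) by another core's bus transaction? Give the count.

  op1 P1: load  L1 → I/S on L1; bus BusRd; mem=40
  op2 P0: load  L0 → S/I on L0; bus BusRd; mem=80
  op3 P0: load  L1 → S/S on L1; bus BusRd; mem=40
  op4 P0: load  L2 → S/I on L2; bus BusRd; mem=90
  op5 P1: store L1 := 66 → I/M on L1; bus BusRdX; mem=40

invalidations = 0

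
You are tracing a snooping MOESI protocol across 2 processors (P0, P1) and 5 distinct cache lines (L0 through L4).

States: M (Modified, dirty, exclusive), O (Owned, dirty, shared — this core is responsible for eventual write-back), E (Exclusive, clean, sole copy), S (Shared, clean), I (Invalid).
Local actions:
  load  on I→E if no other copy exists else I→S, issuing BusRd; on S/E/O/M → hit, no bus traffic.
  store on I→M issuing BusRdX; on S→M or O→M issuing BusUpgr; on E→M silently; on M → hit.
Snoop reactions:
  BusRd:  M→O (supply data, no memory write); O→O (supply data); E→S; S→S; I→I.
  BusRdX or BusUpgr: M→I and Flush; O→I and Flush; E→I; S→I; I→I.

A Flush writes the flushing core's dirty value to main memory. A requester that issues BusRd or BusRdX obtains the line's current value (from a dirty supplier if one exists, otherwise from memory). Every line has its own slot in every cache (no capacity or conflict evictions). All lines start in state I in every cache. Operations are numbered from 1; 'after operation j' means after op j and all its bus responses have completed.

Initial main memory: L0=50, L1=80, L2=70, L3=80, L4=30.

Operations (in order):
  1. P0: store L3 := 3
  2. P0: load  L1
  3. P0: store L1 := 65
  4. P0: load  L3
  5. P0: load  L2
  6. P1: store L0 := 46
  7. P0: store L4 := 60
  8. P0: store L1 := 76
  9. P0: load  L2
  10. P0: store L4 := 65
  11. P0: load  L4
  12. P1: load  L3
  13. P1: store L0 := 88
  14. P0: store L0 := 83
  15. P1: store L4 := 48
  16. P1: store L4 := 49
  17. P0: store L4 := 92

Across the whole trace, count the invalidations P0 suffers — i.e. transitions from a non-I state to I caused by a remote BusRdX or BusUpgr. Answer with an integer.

invalidations = 1

  op1 P0: store L3 := 3 → M/I on L3; bus BusRdX; mem=80
  op2 P0: load  L1 → E/I on L1; bus BusRd; mem=80
  op3 P0: store L1 := 65 → M/I on L1; bus (none); mem=80
  op4 P0: load  L3 → M/I on L3; bus (none); mem=80
  op5 P0: load  L2 → E/I on L2; bus BusRd; mem=70
  op6 P1: store L0 := 46 → I/M on L0; bus BusRdX; mem=50
  op7 P0: store L4 := 60 → M/I on L4; bus BusRdX; mem=30
  op8 P0: store L1 := 76 → M/I on L1; bus (none); mem=80
  op9 P0: load  L2 → E/I on L2; bus (none); mem=70
  op10 P0: store L4 := 65 → M/I on L4; bus (none); mem=30
  op11 P0: load  L4 → M/I on L4; bus (none); mem=30
  op12 P1: load  L3 → O/S on L3; bus BusRd; mem=80
  op13 P1: store L0 := 88 → I/M on L0; bus (none); mem=50
  op14 P0: store L0 := 83 → M/I on L0; bus BusRdX Flush; mem=88
  op15 P1: store L4 := 48 → I/M on L4; bus BusRdX Flush; mem=65
  op16 P1: store L4 := 49 → I/M on L4; bus (none); mem=65
  op17 P0: store L4 := 92 → M/I on L4; bus BusRdX Flush; mem=49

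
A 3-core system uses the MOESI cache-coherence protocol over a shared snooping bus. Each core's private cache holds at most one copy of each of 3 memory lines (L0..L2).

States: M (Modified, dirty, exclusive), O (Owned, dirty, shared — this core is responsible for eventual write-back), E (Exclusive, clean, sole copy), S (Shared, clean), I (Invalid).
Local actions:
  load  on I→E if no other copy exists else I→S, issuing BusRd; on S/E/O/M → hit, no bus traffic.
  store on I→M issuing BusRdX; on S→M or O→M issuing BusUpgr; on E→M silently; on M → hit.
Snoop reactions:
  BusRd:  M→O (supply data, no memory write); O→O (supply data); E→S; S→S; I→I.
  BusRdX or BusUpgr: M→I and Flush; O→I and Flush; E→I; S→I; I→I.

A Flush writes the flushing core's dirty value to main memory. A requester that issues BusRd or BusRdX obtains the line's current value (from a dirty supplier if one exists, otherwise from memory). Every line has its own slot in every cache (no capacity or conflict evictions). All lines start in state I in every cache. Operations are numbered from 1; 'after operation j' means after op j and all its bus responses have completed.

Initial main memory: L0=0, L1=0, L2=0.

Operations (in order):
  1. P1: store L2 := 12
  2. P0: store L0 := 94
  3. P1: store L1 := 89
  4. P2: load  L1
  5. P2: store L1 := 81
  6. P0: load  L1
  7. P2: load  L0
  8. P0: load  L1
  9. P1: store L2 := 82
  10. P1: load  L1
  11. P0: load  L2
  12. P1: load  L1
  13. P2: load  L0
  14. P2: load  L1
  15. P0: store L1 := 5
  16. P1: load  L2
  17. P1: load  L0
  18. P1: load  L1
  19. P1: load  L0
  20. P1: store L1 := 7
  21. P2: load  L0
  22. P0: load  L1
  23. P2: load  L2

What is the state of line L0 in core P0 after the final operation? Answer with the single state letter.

  op1 P1: store L2 := 12 → I/M/I on L2; bus BusRdX; mem=0
  op2 P0: store L0 := 94 → M/I/I on L0; bus BusRdX; mem=0
  op3 P1: store L1 := 89 → I/M/I on L1; bus BusRdX; mem=0
  op4 P2: load  L1 → I/O/S on L1; bus BusRd; mem=0
  op5 P2: store L1 := 81 → I/I/M on L1; bus BusUpgr Flush; mem=89
  op6 P0: load  L1 → S/I/O on L1; bus BusRd; mem=89
  op7 P2: load  L0 → O/I/S on L0; bus BusRd; mem=0
  op8 P0: load  L1 → S/I/O on L1; bus (none); mem=89
  op9 P1: store L2 := 82 → I/M/I on L2; bus (none); mem=0
  op10 P1: load  L1 → S/S/O on L1; bus BusRd; mem=89
  op11 P0: load  L2 → S/O/I on L2; bus BusRd; mem=0
  op12 P1: load  L1 → S/S/O on L1; bus (none); mem=89
  op13 P2: load  L0 → O/I/S on L0; bus (none); mem=0
  op14 P2: load  L1 → S/S/O on L1; bus (none); mem=89
  op15 P0: store L1 := 5 → M/I/I on L1; bus BusUpgr Flush; mem=81
  op16 P1: load  L2 → S/O/I on L2; bus (none); mem=0
  op17 P1: load  L0 → O/S/S on L0; bus BusRd; mem=0
  op18 P1: load  L1 → O/S/I on L1; bus BusRd; mem=81
  op19 P1: load  L0 → O/S/S on L0; bus (none); mem=0
  op20 P1: store L1 := 7 → I/M/I on L1; bus BusUpgr Flush; mem=5
  op21 P2: load  L0 → O/S/S on L0; bus (none); mem=0
  op22 P0: load  L1 → S/O/I on L1; bus BusRd; mem=5
  op23 P2: load  L2 → S/O/S on L2; bus BusRd; mem=0

state = O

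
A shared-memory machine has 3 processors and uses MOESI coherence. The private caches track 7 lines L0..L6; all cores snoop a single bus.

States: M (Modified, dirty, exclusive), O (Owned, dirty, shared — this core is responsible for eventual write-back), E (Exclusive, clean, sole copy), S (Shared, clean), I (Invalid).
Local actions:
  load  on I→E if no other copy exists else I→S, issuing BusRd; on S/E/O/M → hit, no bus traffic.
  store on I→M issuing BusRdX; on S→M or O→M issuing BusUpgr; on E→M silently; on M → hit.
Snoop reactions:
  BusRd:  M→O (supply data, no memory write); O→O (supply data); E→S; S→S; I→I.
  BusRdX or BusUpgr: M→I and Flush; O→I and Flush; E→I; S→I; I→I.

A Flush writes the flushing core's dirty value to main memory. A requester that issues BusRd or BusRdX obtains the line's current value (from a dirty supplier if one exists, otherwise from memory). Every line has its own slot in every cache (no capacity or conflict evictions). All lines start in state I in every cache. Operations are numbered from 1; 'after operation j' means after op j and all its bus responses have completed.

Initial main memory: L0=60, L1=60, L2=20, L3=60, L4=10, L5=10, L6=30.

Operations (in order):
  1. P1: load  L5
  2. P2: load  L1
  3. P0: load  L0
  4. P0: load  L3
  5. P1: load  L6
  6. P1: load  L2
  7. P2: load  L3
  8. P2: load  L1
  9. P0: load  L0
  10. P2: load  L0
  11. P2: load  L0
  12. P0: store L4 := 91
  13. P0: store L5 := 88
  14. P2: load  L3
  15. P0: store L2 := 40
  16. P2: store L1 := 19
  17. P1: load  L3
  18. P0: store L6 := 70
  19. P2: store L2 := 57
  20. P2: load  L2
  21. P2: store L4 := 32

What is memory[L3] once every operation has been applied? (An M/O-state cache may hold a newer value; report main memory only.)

memory[L3] = 60

[1] P1: load  L5 | P0:I, P1:E(10), P2:I | bus: BusRd
[2] P2: load  L1 | P0:I, P1:I, P2:E(60) | bus: BusRd
[3] P0: load  L0 | P0:E(60), P1:I, P2:I | bus: BusRd
[4] P0: load  L3 | P0:E(60), P1:I, P2:I | bus: BusRd
[5] P1: load  L6 | P0:I, P1:E(30), P2:I | bus: BusRd
[6] P1: load  L2 | P0:I, P1:E(20), P2:I | bus: BusRd
[7] P2: load  L3 | P0:S(60), P1:I, P2:S(60) | bus: BusRd
[8] P2: load  L1 | P0:I, P1:I, P2:E(60) | bus: none
[9] P0: load  L0 | P0:E(60), P1:I, P2:I | bus: none
[10] P2: load  L0 | P0:S(60), P1:I, P2:S(60) | bus: BusRd
[11] P2: load  L0 | P0:S(60), P1:I, P2:S(60) | bus: none
[12] P0: store L4 := 91 | P0:M(91), P1:I, P2:I | bus: BusRdX
[13] P0: store L5 := 88 | P0:M(88), P1:I, P2:I | bus: BusRdX
[14] P2: load  L3 | P0:S(60), P1:I, P2:S(60) | bus: none
[15] P0: store L2 := 40 | P0:M(40), P1:I, P2:I | bus: BusRdX
[16] P2: store L1 := 19 | P0:I, P1:I, P2:M(19) | bus: none
[17] P1: load  L3 | P0:S(60), P1:S(60), P2:S(60) | bus: BusRd
[18] P0: store L6 := 70 | P0:M(70), P1:I, P2:I | bus: BusRdX
[19] P2: store L2 := 57 | P0:I, P1:I, P2:M(57) | bus: BusRdX,Flush
[20] P2: load  L2 | P0:I, P1:I, P2:M(57) | bus: none
[21] P2: store L4 := 32 | P0:I, P1:I, P2:M(32) | bus: BusRdX,Flush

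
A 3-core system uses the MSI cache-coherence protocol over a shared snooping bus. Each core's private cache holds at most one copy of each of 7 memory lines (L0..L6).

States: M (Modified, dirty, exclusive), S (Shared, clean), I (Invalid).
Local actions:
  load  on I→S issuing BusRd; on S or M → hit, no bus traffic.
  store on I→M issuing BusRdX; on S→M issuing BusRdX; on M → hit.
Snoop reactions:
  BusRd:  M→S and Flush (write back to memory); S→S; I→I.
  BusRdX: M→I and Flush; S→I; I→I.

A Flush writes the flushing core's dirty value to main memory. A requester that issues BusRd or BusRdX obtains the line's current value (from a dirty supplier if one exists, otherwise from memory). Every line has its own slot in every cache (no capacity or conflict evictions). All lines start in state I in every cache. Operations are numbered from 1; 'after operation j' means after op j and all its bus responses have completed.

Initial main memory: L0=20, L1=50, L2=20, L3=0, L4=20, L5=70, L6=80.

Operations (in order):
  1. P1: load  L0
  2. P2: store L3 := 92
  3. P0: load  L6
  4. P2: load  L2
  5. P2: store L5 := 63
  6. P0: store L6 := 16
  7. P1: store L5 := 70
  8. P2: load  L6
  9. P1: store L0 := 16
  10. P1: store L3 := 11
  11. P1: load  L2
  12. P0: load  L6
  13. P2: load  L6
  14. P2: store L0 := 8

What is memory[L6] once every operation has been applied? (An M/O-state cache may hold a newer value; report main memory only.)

[1] P1: load  L0 | P0:I, P1:S(20), P2:I | bus: BusRd
[2] P2: store L3 := 92 | P0:I, P1:I, P2:M(92) | bus: BusRdX
[3] P0: load  L6 | P0:S(80), P1:I, P2:I | bus: BusRd
[4] P2: load  L2 | P0:I, P1:I, P2:S(20) | bus: BusRd
[5] P2: store L5 := 63 | P0:I, P1:I, P2:M(63) | bus: BusRdX
[6] P0: store L6 := 16 | P0:M(16), P1:I, P2:I | bus: BusRdX
[7] P1: store L5 := 70 | P0:I, P1:M(70), P2:I | bus: BusRdX,Flush
[8] P2: load  L6 | P0:S(16), P1:I, P2:S(16) | bus: BusRd,Flush
[9] P1: store L0 := 16 | P0:I, P1:M(16), P2:I | bus: BusRdX
[10] P1: store L3 := 11 | P0:I, P1:M(11), P2:I | bus: BusRdX,Flush
[11] P1: load  L2 | P0:I, P1:S(20), P2:S(20) | bus: BusRd
[12] P0: load  L6 | P0:S(16), P1:I, P2:S(16) | bus: none
[13] P2: load  L6 | P0:S(16), P1:I, P2:S(16) | bus: none
[14] P2: store L0 := 8 | P0:I, P1:I, P2:M(8) | bus: BusRdX,Flush

memory[L6] = 16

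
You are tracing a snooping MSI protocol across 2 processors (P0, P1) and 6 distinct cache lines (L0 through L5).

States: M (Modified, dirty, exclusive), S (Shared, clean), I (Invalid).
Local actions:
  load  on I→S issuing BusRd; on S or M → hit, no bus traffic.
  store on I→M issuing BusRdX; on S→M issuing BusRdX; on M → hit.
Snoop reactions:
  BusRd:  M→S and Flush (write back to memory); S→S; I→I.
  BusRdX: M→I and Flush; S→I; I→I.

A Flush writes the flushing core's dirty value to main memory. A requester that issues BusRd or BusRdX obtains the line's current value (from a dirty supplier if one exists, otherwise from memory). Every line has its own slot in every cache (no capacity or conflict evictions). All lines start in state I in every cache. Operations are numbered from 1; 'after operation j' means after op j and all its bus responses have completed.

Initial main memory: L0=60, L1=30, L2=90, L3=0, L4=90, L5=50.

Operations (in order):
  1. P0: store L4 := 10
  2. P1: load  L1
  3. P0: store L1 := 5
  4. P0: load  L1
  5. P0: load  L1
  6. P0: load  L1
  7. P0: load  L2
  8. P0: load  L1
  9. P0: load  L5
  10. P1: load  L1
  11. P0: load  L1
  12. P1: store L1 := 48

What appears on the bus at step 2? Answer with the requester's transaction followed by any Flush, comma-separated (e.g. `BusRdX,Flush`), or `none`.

step 1: P0: store L4 := 10  ⟶  MI  (L4)  txn=BusRdX  M[L4]=90
step 2: P1: load  L1  ⟶  IS  (L1)  txn=BusRd  M[L1]=30
step 3: P0: store L1 := 5  ⟶  MI  (L1)  txn=BusRdX  M[L1]=30
step 4: P0: load  L1  ⟶  MI  (L1)  txn=∅  M[L1]=30
step 5: P0: load  L1  ⟶  MI  (L1)  txn=∅  M[L1]=30
step 6: P0: load  L1  ⟶  MI  (L1)  txn=∅  M[L1]=30
step 7: P0: load  L2  ⟶  SI  (L2)  txn=BusRd  M[L2]=90
step 8: P0: load  L1  ⟶  MI  (L1)  txn=∅  M[L1]=30
step 9: P0: load  L5  ⟶  SI  (L5)  txn=BusRd  M[L5]=50
step 10: P1: load  L1  ⟶  SS  (L1)  txn=BusRd+Flush  M[L1]=5
step 11: P0: load  L1  ⟶  SS  (L1)  txn=∅  M[L1]=5
step 12: P1: store L1 := 48  ⟶  IM  (L1)  txn=BusRdX  M[L1]=5

bus = BusRd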